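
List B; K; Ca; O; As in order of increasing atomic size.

O < B < As < Ca < K

B is in period 2, group 13; O is in period 2, group 16; K is in period 4, group 1; Ca is in period 4, group 2; As is in period 4, group 15.
Radius decreases left→right (rising Z_eff, same n) and increases top→bottom (higher n).
Here both period and group differ, so the two effects have to be weighed against each other.
B > O: B lies to the left of O in period 2, so the across-period effect alone puts B larger.
As > B: the two effects oppose for this pair; the down-group effect wins (121 vs 85 pm).
Ca > As: Ca lies to the left of As in period 4, so the across-period effect alone puts Ca larger.
K > Ca: both are in period 4; the period trend gives K the larger value.
For reference (pm): B 85, O 63, K 196, Ca 171, As 121.
So from smallest to largest: O < B < As < Ca < K.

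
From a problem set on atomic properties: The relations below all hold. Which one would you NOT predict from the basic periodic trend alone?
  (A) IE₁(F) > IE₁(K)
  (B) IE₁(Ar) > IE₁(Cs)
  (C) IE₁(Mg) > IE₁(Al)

(C)

The general trend: first ionization energy increases across a period and decreases down a group.
(A) F (period 2, group 17) vs K (period 4, group 1): the stated order agrees with the simple trend.
(B) Ar (period 3, group 18) vs Cs (period 6, group 1): the stated order agrees with the simple trend.
(C) Mg (period 3, group 2) vs Al (period 3, group 13): the stated order contradicts the simple trend.
The exception is (C): Al's single 3p electron is easier to remove than one from Mg's filled 3s².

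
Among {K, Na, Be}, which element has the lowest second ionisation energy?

Be

After 1 electron has been removed, what remains? K⁺ is the bare [Ar] core; Na⁺ is the bare [Ne] core; Be⁺ still has 1 valence electron.
Breaking into a closed-shell core is much more expensive than removing a leftover valence electron — K and Na have the largest IE_2 here.
Tabulated IE_2 (kJ/mol): K 3052, Na 4562, Be 1757.
Putting it together, IE_2: Be < K < Na.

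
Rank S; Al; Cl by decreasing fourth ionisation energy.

Al > Cl > S

IE_4 is the cost of taking one more electron from the +3 cation: S³⁺ still has 3 valence electrons; Al³⁺ is the bare [Ne] core; Cl³⁺ still has 4 valence electrons.
Breaking into a closed-shell core is much more expensive than removing a leftover valence electron — Al has the largest IE_4 here.
Valence configurations: S³⁺ [Ne]3s²3p¹, Cl³⁺ [Ne]3s²3p².
Tabulated IE_4 (kJ/mol): S 4556, Al 11577, Cl 5159.
Putting it together, IE_4: S < Cl < Al.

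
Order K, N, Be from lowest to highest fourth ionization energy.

IE_4 is the cost of taking one more electron from the +3 cation: K³⁺ is already 2 electrons into the core; N³⁺ still has 2 valence electrons; Be³⁺ is already 1 electron into the core.
Usually core removal costs more than valence removal, but here the competition is close: a tightly held n=2 valence electron can cost more to remove than an n=3 core electron, so the actual values have to decide it.
Approximate IE_4 values (kJ/mol): K 5877, N 7475, Be 21007.
Putting it together, IE_4: K < N < Be.

K, N, Be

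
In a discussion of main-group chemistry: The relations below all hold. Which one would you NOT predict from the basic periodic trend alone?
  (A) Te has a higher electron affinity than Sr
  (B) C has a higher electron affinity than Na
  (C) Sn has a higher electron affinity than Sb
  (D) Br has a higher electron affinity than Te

The general trend: electron affinity increases across a period and decreases down a group.
(A) Te (period 5, group 16) vs Sr (period 5, group 2): the stated order agrees with the simple trend.
(B) C (period 2, group 14) vs Na (period 3, group 1): the stated order agrees with the simple trend.
(C) Sn (period 5, group 14) vs Sb (period 5, group 15): the stated order contradicts the simple trend.
(D) Br (period 4, group 17) vs Te (period 5, group 16): the stated order agrees with the simple trend.
The exception is (C): adding an electron to Sb's half-filled 5p³ is unfavourable, so Sn has the more exothermic EA.

(C)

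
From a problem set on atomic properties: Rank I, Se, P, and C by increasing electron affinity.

P < C < Se < I

C is in period 2, group 14; P is in period 3, group 15; Se is in period 4, group 16; I is in period 5, group 17.
Atoms with high Z_eff and room in the valence shell (especially the halogens) have the most exothermic electron affinities.
A diagonal step moves right (one effect) and down (the opposite effect) at once.
C > P: period and group pull opposite ways; the down-group shift dominates (122 vs 72 kJ/mol).
Se > C: the two effects oppose for this pair; the across-period effect wins (195 vs 122 kJ/mol).
I > Se: period and group pull opposite ways; the across-period shift dominates (295 vs 195 kJ/mol).
Approximate values (kJ/mol): C 122, P 72, Se 195, I 295.
So from lowest to highest: P < C < Se < I.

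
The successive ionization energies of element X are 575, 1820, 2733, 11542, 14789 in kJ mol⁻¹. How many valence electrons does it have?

3

Look for the largest jump between consecutive ionization energies: IE4/IE3 ≈ 4.2, far larger than any earlier ratio.
That jump marks the point where a core electron is being removed. So the atom has 3 valence electrons.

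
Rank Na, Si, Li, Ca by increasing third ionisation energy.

Si, Ca, Na, Li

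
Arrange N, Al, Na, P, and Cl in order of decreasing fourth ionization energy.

Al > Na > N > Cl > P

Consider each +3 ion: N³⁺ still has 2 valence electrons; Al³⁺ is the bare [Ne] core; Na³⁺ is already 2 electrons into the core; P³⁺ still has 2 valence electrons; Cl³⁺ still has 4 valence electrons.
Core electrons are held far more tightly than valence electrons, so Na and Al top the IE_4 order.
Valence configurations: N³⁺ [He]2s², P³⁺ [Ne]3s², Cl³⁺ [Ne]3s²3p².
Tabulated IE_4 (kJ/mol): N 7475, Al 11577, Na 9543, P 4964, Cl 5159.
So the fourth ionization energies run P < Cl < N < Na < Al.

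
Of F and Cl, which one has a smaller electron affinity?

F

F is in period 2, group 17; Cl is in period 3, group 17.
Adding an electron releases more energy for atoms nearer the top right (short of the noble gases).
All are in group 17; the group trend (electron affinity increases up the group) applies, with the exception below.
Note the exception: Cl has a higher electron affinity than F, contrary to the simple trend — F's small 2p subshell makes the incoming electron feel strong e⁻–e⁻ repulsion, so Cl actually releases more energy on gaining an electron.
Tabulated electron affinity (kJ/mol): F 328, Cl 349.
So F has the smaller electron affinity (F < Cl).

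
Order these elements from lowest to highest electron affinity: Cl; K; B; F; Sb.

B is in period 2, group 13; F is in period 2, group 17; Cl is in period 3, group 17; K is in period 4, group 1; Sb is in period 5, group 15.
Electron affinity generally becomes more exothermic across a period toward the halogens and less exothermic down a group.
Here both period and group differ, so the two effects have to be weighed against each other.
K > B: this pair runs against the simple trend — see the exception note.
Sb > K: period and group pull opposite ways; the across-period shift dominates (103 vs 48 kJ/mol).
F > Sb: both effects reinforce here, so F is clearly the higher of the two.
Cl > F: this pair runs against the simple trend — see the exception note.
Note the exception: K has a higher electron affinity than B, contrary to the simple trend — B's ns²np¹ configuration gives only a small electron affinity — the sparsely filled np subshell binds an added electron weakly.
Note the exception: Cl has a higher electron affinity than F, contrary to the simple trend — F's small 2p subshell makes the incoming electron feel strong e⁻–e⁻ repulsion, so Cl actually releases more energy on gaining an electron.
For reference (kJ/mol): B 27, F 328, Cl 349, K 48, Sb 103.
So from lowest to highest: B < K < Sb < F < Cl.

B < K < Sb < F < Cl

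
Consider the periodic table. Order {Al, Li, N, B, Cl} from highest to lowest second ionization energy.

Li > N > B > Cl > Al

The second ionization energy removes an electron from the +1 ion. For each element: Al⁺ still has 2 valence electrons; Li⁺ is the bare [He] core; N⁺ still has 4 valence electrons; B⁺ still has 2 valence electrons; Cl⁺ still has 6 valence electrons.
Core electrons are held far more tightly than valence electrons, so Li tops the IE_2 order.
Valence configurations: Al⁺ [Ne]3s², N⁺ [He]2s²2p², B⁺ [He]2s², Cl⁺ [Ne]3s²3p⁴.
Approximate IE_2 values (kJ/mol): Al 1817, Li 7298, N 2856, B 2427, Cl 2298.
So the second ionization energies run Al < Cl < B < N < Li.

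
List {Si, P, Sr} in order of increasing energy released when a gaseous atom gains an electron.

Sr, P, Si

EA tends to increase across a period and decrease down a group, though the pattern is less regular than for IE or radius.
Neither a single period nor a single group — weigh both effects.
P > Sr: both effects reinforce here, so P is clearly the higher of the two.
Si > P: this pair runs against the simple trend — see the exception note.
Note the exception: Si has a higher electron affinity than P, contrary to the simple trend — adding an electron to P's half-filled 3p³ is unfavourable, so Si (3p²) has the more exothermic EA.
For reference (kJ/mol): Si 134, P 72, Sr 5.
So from lowest to highest: Sr < P < Si.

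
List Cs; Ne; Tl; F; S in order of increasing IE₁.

F is in period 2, group 17; Ne is in period 2, group 18; S is in period 3, group 16; Cs is in period 6, group 1; Tl is in period 6, group 13.
Removing the outermost electron gets harder across a period and easier down a group.
Neither a single period nor a single group — weigh both effects.
Tl > Cs: Tl lies to the right of Cs in period 6, so the across-period effect alone puts Tl higher.
S > Tl: relative to Tl, both the across-period and down-group shifts push S's first ionization energy up.
F > S: relative to S, both the across-period and down-group shifts push F's first ionization energy up.
Ne > F: Ne lies to the right of F in period 2, so the across-period effect alone puts Ne higher.
For reference (kJ/mol): F 1681, Ne 2081, S 1000, Cs 376, Tl 589.
So from lowest to highest: Cs < Tl < S < F < Ne.

Cs < Tl < S < F < Ne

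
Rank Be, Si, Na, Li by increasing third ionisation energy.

The third ionization energy removes an electron from the +2 ion. For each element: Be²⁺ is the bare [He] core; Si²⁺ still has 2 valence electrons; Na²⁺ is already 1 electron into the core; Li²⁺ is already 1 electron into the core.
Core electrons are held far more tightly than valence electrons, so Na, Li and Be top the IE_3 order.
The numbers (kJ/mol): Be 14849, Si 3232, Na 6910, Li 11815.
So the third ionization energies run Si < Na < Li < Be.

Si, Na, Li, Be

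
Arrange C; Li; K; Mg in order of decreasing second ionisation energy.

After 1 electron has been removed, what remains? C⁺ still has 3 valence electrons; Li⁺ is the bare [He] core; K⁺ is the bare [Ar] core; Mg⁺ still has 1 valence electron.
Core electrons are held far more tightly than valence electrons, so K and Li top the IE_2 order.
Valence configurations: C⁺ [He]2s²2p¹, Mg⁺ [Ne]3s¹.
Approximate IE_2 values (kJ/mol): C 2353, Li 7298, K 3052, Mg 1451.
Putting it together, IE_2: Mg < C < K < Li.

Li, K, C, Mg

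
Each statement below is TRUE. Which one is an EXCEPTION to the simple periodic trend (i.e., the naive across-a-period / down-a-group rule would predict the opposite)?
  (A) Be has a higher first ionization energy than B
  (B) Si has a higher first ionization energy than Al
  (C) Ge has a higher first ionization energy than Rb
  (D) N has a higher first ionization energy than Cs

The general trend: first ionization energy increases across a period and decreases down a group.
(A) Be (period 2, group 2) vs B (period 2, group 13): the stated order contradicts the simple trend.
(B) Si (period 3, group 14) vs Al (period 3, group 13): the stated order agrees with the simple trend.
(C) Ge (period 4, group 14) vs Rb (period 5, group 1): the stated order agrees with the simple trend.
(D) N (period 2, group 15) vs Cs (period 6, group 1): the stated order agrees with the simple trend.
The exception is (A): removing B's lone 2p electron is easier than breaking Be's filled 2s².

(A)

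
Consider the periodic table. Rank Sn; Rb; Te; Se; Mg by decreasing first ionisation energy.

IE₁ increases left→right with effective nuclear charge and decreases top→bottom as the valence shell moves farther out.
Here both period and group differ, so the two effects have to be weighed against each other.
Sn > Rb: both are in period 5; the period trend gives Sn the larger value.
Mg > Sn: the two effects oppose for this pair; the down-group effect wins (738 vs 709 kJ/mol).
Te > Mg: period and group pull opposite ways; the across-period shift dominates (869 vs 738 kJ/mol).
Se > Te: Se sits above Te in group 16, so the down-group effect alone puts Se higher.
Tabulated first ionization energy (kJ/mol): Mg 738, Se 941, Rb 403, Sn 709, Te 869.
So from highest to lowest: Se > Te > Mg > Sn > Rb.

Se > Te > Mg > Sn > Rb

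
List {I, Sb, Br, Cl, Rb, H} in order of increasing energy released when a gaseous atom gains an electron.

H is in period 1, group 1; Cl is in period 3, group 17; Br is in period 4, group 17; Rb is in period 5, group 1; Sb is in period 5, group 15; I is in period 5, group 17.
EA tends to increase across a period and decrease down a group, though the pattern is less regular than for IE or radius.
These span different periods and groups, so the two trends combine.
H > Rb: H sits above Rb in group 1, so the down-group effect alone puts H higher.
Sb > H: period and group pull opposite ways; the across-period shift dominates (103 vs 73 kJ/mol).
I > Sb: I lies to the right of Sb in period 5, so the across-period effect alone puts I higher.
Br > I: they share group 17; the group trend gives Br the larger value.
Cl > Br: Cl sits above Br in group 17, so the down-group effect alone puts Cl higher.
Tabulated electron affinity (kJ/mol): H 73, Cl 349, Br 325, Rb 47, Sb 103, I 295.
So from lowest to highest: Rb < H < Sb < I < Br < Cl.

Rb < H < Sb < I < Br < Cl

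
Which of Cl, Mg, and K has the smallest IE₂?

Mg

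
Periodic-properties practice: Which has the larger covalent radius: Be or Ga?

Be is in period 2, group 2; Ga is in period 4, group 13.
Moving right in a period, electrons are added to the same shell under a stronger nuclear pull, so atoms get smaller; moving down, a new shell is opened and atoms get larger.
Neither a single period nor a single group — weigh both effects.
Ga > Be: the two effects oppose for this pair; the down-group effect wins (124 vs 102 pm).
For reference (pm): Be 102, Ga 124.
So Ga has the larger covalent radius (Ga > Be).

Ga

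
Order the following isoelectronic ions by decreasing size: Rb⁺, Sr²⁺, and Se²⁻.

Se²⁻ > Rb⁺ > Sr²⁺

All of these have 36 electrons, so size is governed by nuclear charge alone: the more protons, the stronger the pull on the same electron cloud, and the smaller the ion.
Nuclear charges: Sr²⁺ (Z=38), Rb⁺ (Z=37), Se²⁻ (Z=34).
Largest to smallest: Se²⁻ > Rb⁺ > Sr²⁺.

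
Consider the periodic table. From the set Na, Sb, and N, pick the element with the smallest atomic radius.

N

N is in period 2, group 15; Na is in period 3, group 1; Sb is in period 5, group 15.
Moving right in a period, electrons are added to the same shell under a stronger nuclear pull, so atoms get smaller; moving down, a new shell is opened and atoms get larger.
Here both period and group differ, so the two effects have to be weighed against each other.
Sb > N: Sb sits below N in group 15, so the down-group effect alone puts Sb larger.
Na > Sb: the two effects oppose for this pair; the across-period effect wins (155 vs 140 pm).
For reference (pm): N 71, Na 155, Sb 140.
The smallest atomic radius among these belongs to N.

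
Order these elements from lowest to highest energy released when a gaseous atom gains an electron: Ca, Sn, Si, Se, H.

Ca < H < Sn < Si < Se

H is in period 1, group 1; Si is in period 3, group 14; Ca is in period 4, group 2; Se is in period 4, group 16; Sn is in period 5, group 14.
Atoms with high Z_eff and room in the valence shell (especially the halogens) have the most exothermic electron affinities.
These span different periods and groups, so the two trends combine.
H > Ca: the two effects oppose for this pair; the down-group effect wins (73 vs 2 kJ/mol).
Sn > H: period and group pull opposite ways; the across-period shift dominates (107 vs 73 kJ/mol).
Si > Sn: they share group 14; the group trend gives Si the larger value.
Se > Si: period and group pull opposite ways; the across-period shift dominates (195 vs 134 kJ/mol).
Approximate values (kJ/mol): H 73, Si 134, Ca 2, Se 195, Sn 107.
So from lowest to highest: Ca < H < Sn < Si < Se.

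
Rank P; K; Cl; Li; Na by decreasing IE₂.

Li > Na > K > Cl > P

Consider each +1 ion: P⁺ still has 4 valence electrons; K⁺ is the bare [Ar] core; Cl⁺ still has 6 valence electrons; Li⁺ is the bare [He] core; Na⁺ is the bare [Ne] core.
Breaking into a closed-shell core is much more expensive than removing a leftover valence electron — K, Na and Li have the largest IE_2 here.
Valence configurations: P⁺ [Ne]3s²3p², Cl⁺ [Ne]3s²3p⁴.
The numbers (kJ/mol): P 1907, K 3052, Cl 2298, Li 7298, Na 4562.
Overall IE_2 order: P < Cl < K < Na < Li.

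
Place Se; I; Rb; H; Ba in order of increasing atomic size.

H < Se < I < Ba < Rb

Radius decreases left→right (rising Z_eff, same n) and increases top→bottom (higher n).
Here both period and group differ, so the two effects have to be weighed against each other.
Se > H: period and group pull opposite ways; the down-group shift dominates (116 vs 32 pm).
I > Se: the two effects oppose for this pair; the down-group effect wins (133 vs 116 pm).
Ba > I: relative to I, both the across-period and down-group shifts push Ba's atomic radius up.
Rb > Ba: the two effects oppose for this pair; the across-period effect wins (210 vs 196 pm).
Approximate values (pm): H 32, Se 116, Rb 210, I 133, Ba 196.
So from smallest to largest: H < Se < I < Ba < Rb.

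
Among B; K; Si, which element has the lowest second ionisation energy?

Si

After 1 electron has been removed, what remains? B⁺ still has 2 valence electrons; K⁺ is the bare [Ar] core; Si⁺ still has 3 valence electrons.
Core electrons are held far more tightly than valence electrons, so K tops the IE_2 order.
Valence configurations: B⁺ [He]2s², Si⁺ [Ne]3s²3p¹.
The numbers (kJ/mol): B 2427, K 3052, Si 1577.
Putting it together, IE_2: Si < B < K.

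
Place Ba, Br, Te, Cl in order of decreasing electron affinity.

Cl is in period 3, group 17; Br is in period 4, group 17; Te is in period 5, group 16; Ba is in period 6, group 2.
Electron affinity generally becomes more exothermic across a period toward the halogens and less exothermic down a group.
Here both period and group differ, so the two effects have to be weighed against each other.
Te > Ba: relative to Ba, both the across-period and down-group shifts push Te's electron affinity up.
Br > Te: relative to Te, both the across-period and down-group shifts push Br's electron affinity up.
Cl > Br: Cl sits above Br in group 17, so the down-group effect alone puts Cl higher.
For reference (kJ/mol): Cl 349, Br 325, Te 190, Ba 14.
So from highest to lowest: Cl > Br > Te > Ba.

Cl > Br > Te > Ba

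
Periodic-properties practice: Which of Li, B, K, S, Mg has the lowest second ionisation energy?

Mg

The second ionization energy removes an electron from the +1 ion. For each element: Li⁺ is the bare [He] core; B⁺ still has 2 valence electrons; K⁺ is the bare [Ar] core; S⁺ still has 5 valence electrons; Mg⁺ still has 1 valence electron.
Core electrons are held far more tightly than valence electrons, so K and Li top the IE_2 order.
Valence configurations: B⁺ [He]2s², S⁺ [Ne]3s²3p³, Mg⁺ [Ne]3s¹.
The numbers (kJ/mol): Li 7298, B 2427, K 3052, S 2252, Mg 1451.
Overall IE_2 order: Mg < S < B < K < Li.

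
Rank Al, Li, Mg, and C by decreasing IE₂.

Li > C > Al > Mg

The second ionization energy removes an electron from the +1 ion. For each element: Al⁺ still has 2 valence electrons; Li⁺ is the bare [He] core; Mg⁺ still has 1 valence electron; C⁺ still has 3 valence electrons.
Core electrons are held far more tightly than valence electrons, so Li tops the IE_2 order.
Valence configurations: Al⁺ [Ne]3s², Mg⁺ [Ne]3s¹, C⁺ [He]2s²2p¹.
Approximate IE_2 values (kJ/mol): Al 1817, Li 7298, Mg 1451, C 2353.
So the second ionization energies run Mg < Al < C < Li.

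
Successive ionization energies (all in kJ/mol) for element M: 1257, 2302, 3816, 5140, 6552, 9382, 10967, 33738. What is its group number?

Look for the largest jump between consecutive ionization energies: IE8/IE7 ≈ 3.1, far larger than any earlier ratio.
That jump marks the point where a core electron is being removed. So the atom has 7 valence electrons.
A main-group element with 7 valence electrons is in group 17.

Group 17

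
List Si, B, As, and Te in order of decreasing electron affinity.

Te, Si, As, B

B is in period 2, group 13; Si is in period 3, group 14; As is in period 4, group 15; Te is in period 5, group 16.
Adding an electron releases more energy for atoms nearer the top right (short of the noble gases).
A diagonal step moves right (one effect) and down (the opposite effect) at once.
As > B: period and group pull opposite ways; the across-period shift dominates (78 vs 27 kJ/mol).
Si > As: period and group pull opposite ways; the down-group shift dominates (134 vs 78 kJ/mol).
Te > Si: period and group pull opposite ways; the across-period shift dominates (190 vs 134 kJ/mol).
Tabulated electron affinity (kJ/mol): B 27, Si 134, As 78, Te 190.
So from highest to lowest: Te > Si > As > B.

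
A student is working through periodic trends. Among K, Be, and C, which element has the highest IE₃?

IE_3 is the cost of taking one more electron from the +2 cation: K²⁺ is already 1 electron into the core; Be²⁺ is the bare [He] core; C²⁺ still has 2 valence electrons.
Usually core removal costs more than valence removal, but here the competition is close: a tightly held n=2 valence electron can cost more to remove than an n=3 core electron, so the actual values have to decide it.
Approximate IE_3 values (kJ/mol): K 4420, Be 14849, C 4620.
Hence IE_3: K < C < Be.

Be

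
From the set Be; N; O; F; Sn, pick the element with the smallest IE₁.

Be is in period 2, group 2; N is in period 2, group 15; O is in period 2, group 16; F is in period 2, group 17; Sn is in period 5, group 14.
Across a period the outer electron is held more tightly (higher IE₁); down a group it sits in a higher shell, more shielded, and comes off more easily.
Here both period and group differ, so the two effects have to be weighed against each other.
Be > Sn: the two effects oppose for this pair; the down-group effect wins (900 vs 709 kJ/mol).
O > Be: both are in period 2; the period trend gives O the larger value.
N > O: this pair runs against the simple trend — see the exception note.
F > N: both are in period 2; the period trend gives F the larger value.
Note the exception: N has a higher first ionization energy than O, contrary to the simple trend — pairing an electron in O's 2p⁴ costs repulsion energy, so O ionizes more easily than half-filled N (2p³).
Tabulated first ionization energy (kJ/mol): Be 900, N 1402, O 1314, F 1681, Sn 709.
The smallest IE₁ among these belongs to Sn.

Sn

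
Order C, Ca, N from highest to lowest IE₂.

N > C > Ca

The second ionization energy removes an electron from the +1 ion. For each element: C⁺ still has 3 valence electrons; Ca⁺ still has 1 valence electron; N⁺ still has 4 valence electrons.
All are still removing valence electrons, so compare the +1 ions as you would atoms: IE_2 generally rises across a period (higher Z_eff) and falls down a group (larger shell), subject to the usual subshell exceptions.
Valence configurations: C⁺ [He]2s²2p¹, Ca⁺ [Ar]4s¹, N⁺ [He]2s²2p².
Approximate IE_2 values (kJ/mol): C 2353, Ca 1145, N 2856.
Overall IE_2 order: Ca < C < N.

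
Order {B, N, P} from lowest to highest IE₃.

Consider each +2 ion: B²⁺ still has 1 valence electron; N²⁺ still has 3 valence electrons; P²⁺ still has 3 valence electrons.
All are still removing valence electrons, so compare the +2 ions as you would atoms: IE_3 generally rises across a period (higher Z_eff) and falls down a group (larger shell), subject to the usual subshell exceptions.
Valence configurations: B²⁺ [He]2s¹, N²⁺ [He]2s²2p¹, P²⁺ [Ne]3s²3p¹.
Approximate IE_3 values (kJ/mol): B 3660, N 4578, P 2914.
Hence IE_3: P < B < N.

P < B < N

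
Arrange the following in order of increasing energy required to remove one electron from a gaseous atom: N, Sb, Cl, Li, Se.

Li < Sb < Se < Cl < N

Across a period the outer electron is held more tightly (higher IE₁); down a group it sits in a higher shell, more shielded, and comes off more easily.
These span different periods and groups, so the two trends combine.
Sb > Li: period and group pull opposite ways; the across-period shift dominates (831 vs 520 kJ/mol).
Se > Sb: both effects reinforce here, so Se is clearly the higher of the two.
Cl > Se: both effects reinforce here, so Cl is clearly the higher of the two.
N > Cl: the two effects oppose for this pair; the down-group effect wins (1402 vs 1251 kJ/mol).
Tabulated first ionization energy (kJ/mol): Li 520, N 1402, Cl 1251, Se 941, Sb 831.
So from lowest to highest: Li < Sb < Se < Cl < N.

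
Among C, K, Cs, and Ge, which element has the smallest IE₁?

IE₁ increases left→right with effective nuclear charge and decreases top→bottom as the valence shell moves farther out.
Neither a single period nor a single group — weigh both effects.
K > Cs: K sits above Cs in group 1, so the down-group effect alone puts K higher.
Ge > K: Ge lies to the right of K in period 4, so the across-period effect alone puts Ge higher.
C > Ge: they share group 14; the group trend gives C the larger value.
Tabulated first ionization energy (kJ/mol): C 1086, K 419, Ge 762, Cs 376.
The smallest IE₁ among these belongs to Cs.

Cs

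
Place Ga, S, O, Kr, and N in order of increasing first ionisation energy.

N is in period 2, group 15; O is in period 2, group 16; S is in period 3, group 16; Ga is in period 4, group 13; Kr is in period 4, group 18.
Removing the outermost electron gets harder across a period and easier down a group.
Here both period and group differ, so the two effects have to be weighed against each other.
S > Ga: relative to Ga, both the across-period and down-group shifts push S's first ionization energy up.
O > S: O sits above S in group 16, so the down-group effect alone puts O higher.
Kr > O: period and group pull opposite ways; the across-period shift dominates (1351 vs 1314 kJ/mol).
N > Kr: the two effects oppose for this pair; the down-group effect wins (1402 vs 1351 kJ/mol).
Note the exception: N has a higher first ionization energy than O, contrary to the simple trend — pairing an electron in O's 2p⁴ costs repulsion energy, so O ionizes more easily than half-filled N (2p³).
Approximate values (kJ/mol): N 1402, O 1314, S 1000, Ga 579, Kr 1351.
So from lowest to highest: Ga < S < O < Kr < N.

Ga < S < O < Kr < N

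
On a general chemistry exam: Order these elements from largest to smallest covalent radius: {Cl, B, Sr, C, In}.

B is in period 2, group 13; C is in period 2, group 14; Cl is in period 3, group 17; Sr is in period 5, group 2; In is in period 5, group 13.
Across a period the added protons contract the valence shell; down a group each new principal shell makes the atom larger.
These span different periods and groups, so the two trends combine.
B > C: both are in period 2; the period trend gives B the larger value.
Cl > B: period and group pull opposite ways; the down-group shift dominates (99 vs 85 pm).
In > Cl: both effects reinforce here, so In is clearly the larger of the two.
Sr > In: Sr lies to the left of In in period 5, so the across-period effect alone puts Sr larger.
Tabulated atomic radius (pm): B 85, C 75, Cl 99, Sr 185, In 142.
So from largest to smallest: Sr > In > Cl > B > C.

Sr, In, Cl, B, C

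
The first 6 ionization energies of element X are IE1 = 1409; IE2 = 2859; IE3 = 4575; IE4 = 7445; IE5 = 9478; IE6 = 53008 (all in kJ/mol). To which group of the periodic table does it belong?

Group 15

Look for the largest jump between consecutive ionization energies: IE6/IE5 ≈ 5.6, far larger than any earlier ratio.
That jump marks the point where a core electron is being removed. So the atom has 5 valence electrons.
A main-group element with 5 valence electrons is in group 15.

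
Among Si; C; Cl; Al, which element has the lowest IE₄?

After 3 electrons have been removed, what remains? Si³⁺ still has 1 valence electron; C³⁺ still has 1 valence electron; Cl³⁺ still has 4 valence electrons; Al³⁺ is the bare [Ne] core.
Core electrons are held far more tightly than valence electrons, so Al tops the IE_4 order.
Valence configurations: Si³⁺ [Ne]3s¹, C³⁺ [He]2s¹, Cl³⁺ [Ne]3s²3p².
The numbers (kJ/mol): Si 4356, C 6223, Cl 5159, Al 11577.
Overall IE_4 order: Si < Cl < C < Al.

Si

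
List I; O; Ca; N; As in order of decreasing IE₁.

N, O, I, As, Ca

N is in period 2, group 15; O is in period 2, group 16; Ca is in period 4, group 2; As is in period 4, group 15; I is in period 5, group 17.
Removing the outermost electron gets harder across a period and easier down a group.
Neither a single period nor a single group — weigh both effects.
As > Ca: both are in period 4; the period trend gives As the larger value.
I > As: period and group pull opposite ways; the across-period shift dominates (1008 vs 947 kJ/mol).
O > I: period and group pull opposite ways; the down-group shift dominates (1314 vs 1008 kJ/mol).
N > O: this pair runs against the simple trend — see the exception note.
Note the exception: N has a higher first ionization energy than O, contrary to the simple trend — pairing an electron in O's 2p⁴ costs repulsion energy, so O ionizes more easily than half-filled N (2p³).
Approximate values (kJ/mol): N 1402, O 1314, Ca 590, As 947, I 1008.
So from highest to lowest: N > O > I > As > Ca.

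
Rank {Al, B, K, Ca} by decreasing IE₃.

Ca > K > B > Al

IE_3 is the cost of taking one more electron from the +2 cation: Al²⁺ still has 1 valence electron; B²⁺ still has 1 valence electron; K²⁺ is already 1 electron into the core; Ca²⁺ is the bare [Ar] core.
Breaking into a closed-shell core is much more expensive than removing a leftover valence electron — K and Ca have the largest IE_3 here.
Valence configurations: Al²⁺ [Ne]3s¹, B²⁺ [He]2s¹.
Tabulated IE_3 (kJ/mol): Al 2745, B 3660, K 4420, Ca 4912.
So the third ionization energies run Al < B < K < Ca.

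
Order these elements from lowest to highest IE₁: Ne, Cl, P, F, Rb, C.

Rb < P < C < Cl < F < Ne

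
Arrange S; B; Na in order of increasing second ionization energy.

S, B, Na

After 1 electron has been removed, what remains? S⁺ still has 5 valence electrons; B⁺ still has 2 valence electrons; Na⁺ is the bare [Ne] core.
Core electrons are held far more tightly than valence electrons, so Na tops the IE_2 order.
Valence configurations: S⁺ [Ne]3s²3p³, B⁺ [He]2s².
Tabulated IE_2 (kJ/mol): S 2252, B 2427, Na 4562.
Overall IE_2 order: S < B < Na.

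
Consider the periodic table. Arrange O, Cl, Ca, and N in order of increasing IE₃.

The third ionization energy removes an electron from the +2 ion. For each element: O²⁺ still has 4 valence electrons; Cl²⁺ still has 5 valence electrons; Ca²⁺ is the bare [Ar] core; N²⁺ still has 3 valence electrons.
Usually core removal costs more than valence removal, but here the competition is close: a tightly held n=2 valence electron can cost more to remove than an n=3 core electron, so the actual values have to decide it.
Valence configurations: O²⁺ [He]2s²2p², Cl²⁺ [Ne]3s²3p³, N²⁺ [He]2s²2p¹.
Approximate IE_3 values (kJ/mol): O 5300, Cl 3822, Ca 4912, N 4578.
So the third ionization energies run Cl < N < Ca < O.

Cl, N, Ca, O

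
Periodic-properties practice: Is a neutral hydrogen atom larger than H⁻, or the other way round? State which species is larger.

H⁻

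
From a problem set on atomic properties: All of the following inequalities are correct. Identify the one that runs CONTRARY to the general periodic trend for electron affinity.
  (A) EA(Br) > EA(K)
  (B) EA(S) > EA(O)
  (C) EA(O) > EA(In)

(B)

The general trend: electron affinity increases across a period and decreases down a group.
(A) Br (period 4, group 17) vs K (period 4, group 1): the stated order agrees with the simple trend.
(B) S (period 3, group 16) vs O (period 2, group 16): the stated order contradicts the simple trend.
(C) O (period 2, group 16) vs In (period 5, group 13): the stated order agrees with the simple trend.
The exception is (B): the compact 2p subshell of O repels the added electron more than S's larger 3p does.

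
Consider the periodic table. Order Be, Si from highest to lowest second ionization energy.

Be > Si

IE_2 is the cost of taking one more electron from the +1 cation: Be⁺ still has 1 valence electron; Si⁺ still has 3 valence electrons.
All are still removing valence electrons, so compare the +1 ions as you would atoms: IE_2 generally rises across a period (higher Z_eff) and falls down a group (larger shell), subject to the usual subshell exceptions.
Valence configurations: Be⁺ [He]2s¹, Si⁺ [Ne]3s²3p¹.
Tabulated IE_2 (kJ/mol): Be 1757, Si 1577.
Putting it together, IE_2: Si < Be.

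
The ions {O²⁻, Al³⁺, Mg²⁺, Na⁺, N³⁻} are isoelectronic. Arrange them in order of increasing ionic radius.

Al³⁺ < Mg²⁺ < Na⁺ < O²⁻ < N³⁻

All of these have 10 electrons, so size is governed by nuclear charge alone: the more protons, the stronger the pull on the same electron cloud, and the smaller the ion.
Nuclear charges: Al³⁺ (Z=13), Mg²⁺ (Z=12), Na⁺ (Z=11), O²⁻ (Z=8), N³⁻ (Z=7).
Smallest to largest: Al³⁺ < Mg²⁺ < Na⁺ < O²⁻ < N³⁻.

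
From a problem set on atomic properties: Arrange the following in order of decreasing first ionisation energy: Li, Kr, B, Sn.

Kr, B, Sn, Li

Li is in period 2, group 1; B is in period 2, group 13; Kr is in period 4, group 18; Sn is in period 5, group 14.
First ionization energy rises across a period (greater Z_eff holds electrons more tightly) and falls down a group (valence electrons are farther from the nucleus).
Here both period and group differ, so the two effects have to be weighed against each other.
Sn > Li: period and group pull opposite ways; the across-period shift dominates (709 vs 520 kJ/mol).
B > Sn: the two effects oppose for this pair; the down-group effect wins (801 vs 709 kJ/mol).
Kr > B: period and group pull opposite ways; the across-period shift dominates (1351 vs 801 kJ/mol).
For reference (kJ/mol): Li 520, B 801, Kr 1351, Sn 709.
So from highest to lowest: Kr > B > Sn > Li.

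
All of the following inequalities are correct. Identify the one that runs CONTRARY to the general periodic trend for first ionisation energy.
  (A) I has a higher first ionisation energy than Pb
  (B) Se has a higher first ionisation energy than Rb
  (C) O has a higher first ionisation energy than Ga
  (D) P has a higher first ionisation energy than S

(D)

The general trend: first ionisation energy increases across a period and decreases down a group.
(A) I (period 5, group 17) vs Pb (period 6, group 14): the stated order agrees with the simple trend.
(B) Se (period 4, group 16) vs Rb (period 5, group 1): the stated order agrees with the simple trend.
(C) O (period 2, group 16) vs Ga (period 4, group 13): the stated order agrees with the simple trend.
(D) P (period 3, group 15) vs S (period 3, group 16): the stated order contradicts the simple trend.
The exception is (D): S (3p⁴) ionizes more easily than half-filled P (3p³) because the paired 3p electron in S is pushed out by e⁻–e⁻ repulsion.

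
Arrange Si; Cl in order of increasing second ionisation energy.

The second ionization energy removes an electron from the +1 ion. For each element: Si⁺ still has 3 valence electrons; Cl⁺ still has 6 valence electrons.
All are still removing valence electrons, so compare the +1 ions as you would atoms: IE_2 generally rises across a period (higher Z_eff) and falls down a group (larger shell), subject to the usual subshell exceptions.
Valence configurations: Si⁺ [Ne]3s²3p¹, Cl⁺ [Ne]3s²3p⁴.
The numbers (kJ/mol): Si 1577, Cl 2298.
Overall IE_2 order: Si < Cl.

Si < Cl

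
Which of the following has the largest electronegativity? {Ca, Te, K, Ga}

Te

K is in period 4, group 1; Ca is in period 4, group 2; Ga is in period 4, group 13; Te is in period 5, group 16.
Atoms toward the upper right of the periodic table pull bonding electrons most strongly.
Here both period and group differ, so the two effects have to be weighed against each other.
Ca > K: both are in period 4; the period trend gives Ca the larger value.
Ga > Ca: both are in period 4; the period trend gives Ga the larger value.
Te > Ga: the two effects oppose for this pair; the across-period effect wins (2.10 vs 1.81).
Approximate values (Pauling): K 0.82, Ca 1.00, Ga 1.81, Te 2.10.
The largest electronegativity among these belongs to Te.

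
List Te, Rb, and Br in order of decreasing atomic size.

Rb, Te, Br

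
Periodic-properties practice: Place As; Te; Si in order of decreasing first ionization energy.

Removing the outermost electron gets harder across a period and easier down a group.
A diagonal step moves right (one effect) and down (the opposite effect) at once.
Te > Si: period and group pull opposite ways; the across-period shift dominates (869 vs 786 kJ/mol).
As > Te: the two effects oppose for this pair; the down-group effect wins (947 vs 869 kJ/mol).
For reference (kJ/mol): Si 786, As 947, Te 869.
So from highest to lowest: As > Te > Si.

As > Te > Si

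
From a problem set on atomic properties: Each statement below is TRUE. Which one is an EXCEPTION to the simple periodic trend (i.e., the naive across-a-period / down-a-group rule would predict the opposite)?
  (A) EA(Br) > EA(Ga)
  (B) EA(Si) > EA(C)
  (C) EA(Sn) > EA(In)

(B)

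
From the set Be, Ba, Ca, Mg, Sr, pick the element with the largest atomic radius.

Ba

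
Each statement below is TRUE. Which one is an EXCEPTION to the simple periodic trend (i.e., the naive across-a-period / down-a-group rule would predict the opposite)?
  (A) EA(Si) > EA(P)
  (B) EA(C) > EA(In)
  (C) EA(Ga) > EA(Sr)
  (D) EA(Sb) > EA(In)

(A)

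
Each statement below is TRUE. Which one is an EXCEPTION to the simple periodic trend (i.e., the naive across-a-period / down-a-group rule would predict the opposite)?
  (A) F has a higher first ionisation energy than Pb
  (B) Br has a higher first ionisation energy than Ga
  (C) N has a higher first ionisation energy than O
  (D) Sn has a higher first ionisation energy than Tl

The general trend: first ionisation energy increases across a period and decreases down a group.
(A) F (period 2, group 17) vs Pb (period 6, group 14): the stated order agrees with the simple trend.
(B) Br (period 4, group 17) vs Ga (period 4, group 13): the stated order agrees with the simple trend.
(C) N (period 2, group 15) vs O (period 2, group 16): the stated order contradicts the simple trend.
(D) Sn (period 5, group 14) vs Tl (period 6, group 13): the stated order agrees with the simple trend.
The exception is (C): pairing an electron in O's 2p⁴ costs repulsion energy, so O ionizes more easily than half-filled N (2p³).

(C)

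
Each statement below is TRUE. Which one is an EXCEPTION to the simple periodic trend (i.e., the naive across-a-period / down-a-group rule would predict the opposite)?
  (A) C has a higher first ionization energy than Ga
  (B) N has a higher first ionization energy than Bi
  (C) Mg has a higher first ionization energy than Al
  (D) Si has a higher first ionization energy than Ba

(C)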